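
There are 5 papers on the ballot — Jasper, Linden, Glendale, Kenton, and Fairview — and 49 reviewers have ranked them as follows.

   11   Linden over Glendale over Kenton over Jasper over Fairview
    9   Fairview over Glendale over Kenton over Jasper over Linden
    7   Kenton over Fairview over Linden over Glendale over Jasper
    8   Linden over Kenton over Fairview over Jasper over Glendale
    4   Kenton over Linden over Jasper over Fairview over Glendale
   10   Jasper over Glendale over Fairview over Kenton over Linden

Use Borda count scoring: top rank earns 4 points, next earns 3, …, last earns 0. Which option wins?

Kenton

Borda scores:
  Jasper: 11·1 + 9·1 + 7·0 + 8·1 + 4·2 + 10·4 = 76
  Linden: 11·4 + 9·0 + 7·2 + 8·4 + 4·3 + 10·0 = 102
  Glendale: 11·3 + 9·3 + 7·1 + 8·0 + 4·0 + 10·3 = 97
  Kenton: 11·2 + 9·2 + 7·4 + 8·3 + 4·4 + 10·1 = 118
  Fairview: 11·0 + 9·4 + 7·3 + 8·2 + 4·1 + 10·2 = 97
Kenton has the highest total.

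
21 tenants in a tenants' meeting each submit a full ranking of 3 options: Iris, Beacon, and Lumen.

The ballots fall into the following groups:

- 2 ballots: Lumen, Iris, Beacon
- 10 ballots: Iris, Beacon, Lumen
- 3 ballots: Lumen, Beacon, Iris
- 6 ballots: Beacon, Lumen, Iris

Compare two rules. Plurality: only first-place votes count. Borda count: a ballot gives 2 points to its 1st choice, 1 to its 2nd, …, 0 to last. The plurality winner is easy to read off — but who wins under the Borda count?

Plurality first-place counts: Iris 10, Beacon 6, Lumen 5 → Iris.
Borda totals: Iris 22, Beacon 25, Lumen 16 → Beacon.

Beacon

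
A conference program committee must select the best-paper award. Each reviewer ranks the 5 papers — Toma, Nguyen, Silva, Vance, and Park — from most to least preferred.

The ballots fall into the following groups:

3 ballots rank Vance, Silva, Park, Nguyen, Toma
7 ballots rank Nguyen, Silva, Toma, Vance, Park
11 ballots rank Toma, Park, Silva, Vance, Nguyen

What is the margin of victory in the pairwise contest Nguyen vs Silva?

7

Ballots ranking Nguyen above Silva: 7.
Ballots ranking Silva above Nguyen: 3+11 = 14.
Silva wins 14–7, a margin of 7.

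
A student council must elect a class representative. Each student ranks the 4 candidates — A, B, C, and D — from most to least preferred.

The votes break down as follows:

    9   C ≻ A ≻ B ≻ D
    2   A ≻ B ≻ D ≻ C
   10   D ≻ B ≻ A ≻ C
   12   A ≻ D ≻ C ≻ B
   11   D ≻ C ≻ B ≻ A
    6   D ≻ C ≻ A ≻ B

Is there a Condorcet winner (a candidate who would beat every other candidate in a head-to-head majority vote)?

Head-to-head results (50 voters total):
A vs B: A wins 29–21.
A vs C: C wins 26–24.
A vs D: D wins 27–23.
B vs C: C wins 38–12.
B vs D: D wins 39–11.
C vs D: D wins 41–9.
D beats each rival — A (27–23), B (39–11), C (41–9) — so D is the Condorcet winner.

Yes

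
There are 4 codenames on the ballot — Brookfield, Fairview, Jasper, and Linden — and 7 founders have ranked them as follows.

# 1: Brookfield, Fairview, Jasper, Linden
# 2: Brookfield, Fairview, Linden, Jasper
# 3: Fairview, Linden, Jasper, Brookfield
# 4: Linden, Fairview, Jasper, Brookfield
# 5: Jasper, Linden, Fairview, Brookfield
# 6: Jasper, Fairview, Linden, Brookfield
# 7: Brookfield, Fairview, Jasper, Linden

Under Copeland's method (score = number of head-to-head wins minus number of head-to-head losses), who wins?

Fairview

Pairwise results:
  Brookfield vs Fairview: Fairview wins 4–3.
  Brookfield vs Jasper: Jasper wins 4–3.
  Brookfield vs Linden: Linden wins 4–3.
  Fairview vs Jasper: Fairview wins 5–2.
  Fairview vs Linden: Fairview wins 5–2.
  Jasper vs Linden: Jasper wins 4–3.
Copeland scores (wins − losses):
  Brookfield: 0 − 3 = -3
  Fairview: 3 − 0 = 3
  Jasper: 2 − 1 = 1
  Linden: 1 − 2 = -1
Fairview has the best Copeland score.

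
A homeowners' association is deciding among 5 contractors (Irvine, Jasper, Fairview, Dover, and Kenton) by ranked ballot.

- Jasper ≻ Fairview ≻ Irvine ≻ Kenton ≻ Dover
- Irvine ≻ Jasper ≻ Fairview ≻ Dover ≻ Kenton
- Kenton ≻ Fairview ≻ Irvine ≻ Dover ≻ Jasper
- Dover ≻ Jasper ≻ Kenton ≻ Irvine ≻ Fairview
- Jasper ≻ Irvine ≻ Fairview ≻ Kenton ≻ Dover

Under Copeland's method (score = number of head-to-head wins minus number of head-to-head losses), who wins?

Jasper

Pairwise results:
  Irvine vs Jasper: Jasper wins 3–2.
  Irvine vs Fairview: Irvine wins 3–2.
  Irvine vs Dover: Irvine wins 4–1.
  Irvine vs Kenton: Irvine wins 3–2.
  Jasper vs Fairview: Jasper wins 4–1.
  Jasper vs Dover: Jasper wins 3–2.
  Jasper vs Kenton: Jasper wins 4–1.
  Fairview vs Dover: Fairview wins 4–1.
  Fairview vs Kenton: Fairview wins 3–2.
  Dover vs Kenton: Kenton wins 3–2.
Copeland scores (wins − losses):
  Irvine: 3 − 1 = 2
  Jasper: 4 − 0 = 4
  Fairview: 2 − 2 = 0
  Dover: 0 − 4 = -4
  Kenton: 1 − 3 = -2
Jasper has the best Copeland score.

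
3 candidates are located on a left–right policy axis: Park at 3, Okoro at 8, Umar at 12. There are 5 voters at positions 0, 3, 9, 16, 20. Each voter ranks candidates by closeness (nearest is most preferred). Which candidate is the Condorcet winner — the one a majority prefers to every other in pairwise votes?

Okoro

With single-peaked preferences on a line, the Condorcet winner is the candidate closest to the median voter.
The median voter (position 9) is closest to Okoro at 8.
Check: Okoro vs Park — voters closer to Okoro: 3 of 5.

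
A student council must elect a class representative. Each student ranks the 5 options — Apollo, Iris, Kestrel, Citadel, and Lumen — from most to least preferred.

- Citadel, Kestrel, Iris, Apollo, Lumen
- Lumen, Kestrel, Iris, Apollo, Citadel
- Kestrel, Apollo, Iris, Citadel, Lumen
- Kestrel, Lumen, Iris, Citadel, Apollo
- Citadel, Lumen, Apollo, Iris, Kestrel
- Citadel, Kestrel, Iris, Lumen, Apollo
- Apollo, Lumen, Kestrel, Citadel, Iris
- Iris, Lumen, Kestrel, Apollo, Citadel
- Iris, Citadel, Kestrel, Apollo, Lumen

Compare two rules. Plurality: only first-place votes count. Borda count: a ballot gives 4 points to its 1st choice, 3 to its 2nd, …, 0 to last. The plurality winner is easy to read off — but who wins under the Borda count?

Plurality first-place counts: Apollo 1, Iris 2, Kestrel 2, Citadel 3, Lumen 1 → Citadel.
Borda totals: Apollo 13, Iris 19, Kestrel 23, Citadel 18, Lumen 17 → Kestrel.

Kestrel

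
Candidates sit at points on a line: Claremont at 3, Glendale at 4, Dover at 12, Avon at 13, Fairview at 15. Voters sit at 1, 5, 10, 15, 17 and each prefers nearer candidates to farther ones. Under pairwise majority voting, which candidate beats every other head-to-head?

With single-peaked preferences on a line, the Condorcet winner is the candidate closest to the median voter.
The median voter (position 10) is closest to Dover at 12.
Check: Dover vs Avon — voters closer to Dover: 3 of 5.

Dover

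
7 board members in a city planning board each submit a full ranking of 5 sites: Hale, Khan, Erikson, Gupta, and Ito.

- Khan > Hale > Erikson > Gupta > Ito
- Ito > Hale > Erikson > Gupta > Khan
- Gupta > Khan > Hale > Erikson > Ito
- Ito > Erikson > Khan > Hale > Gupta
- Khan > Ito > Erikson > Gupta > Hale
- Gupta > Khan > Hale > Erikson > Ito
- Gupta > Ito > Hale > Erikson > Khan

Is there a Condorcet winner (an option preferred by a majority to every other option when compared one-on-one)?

Head-to-head results (7 voters total):
Hale vs Khan: Khan wins 5–2.
Hale vs Erikson: Hale wins 5–2.
Hale vs Gupta: Gupta wins 4–3.
Hale vs Ito: Ito wins 4–3.
Khan vs Erikson: Khan wins 4–3.
Khan vs Gupta: Gupta wins 4–3.
Khan vs Ito: Khan wins 4–3.
Erikson vs Gupta: Erikson wins 4–3.
Erikson vs Ito: Ito wins 4–3.
Gupta vs Ito: Gupta wins 4–3.
No candidate beats all others: Hale beats Erikson beats Gupta beats Hale, a majority cycle.

No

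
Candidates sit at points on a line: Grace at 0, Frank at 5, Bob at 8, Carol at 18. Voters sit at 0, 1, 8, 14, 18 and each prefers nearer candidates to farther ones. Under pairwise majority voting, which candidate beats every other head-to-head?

With single-peaked preferences on a line, the Condorcet winner is the candidate closest to the median voter.
The median voter (position 8) is closest to Bob at 8.
Check: Bob vs Grace — voters closer to Bob: 3 of 5.

Bob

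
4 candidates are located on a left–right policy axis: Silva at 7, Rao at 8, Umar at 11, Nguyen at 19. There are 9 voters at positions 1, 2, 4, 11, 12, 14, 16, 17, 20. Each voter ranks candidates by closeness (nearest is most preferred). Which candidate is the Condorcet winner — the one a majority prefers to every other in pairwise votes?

With single-peaked preferences on a line, the Condorcet winner is the candidate closest to the median voter.
The median voter (position 12) is closest to Umar at 11.
Check: Umar vs Silva — voters closer to Umar: 6 of 9.

Umar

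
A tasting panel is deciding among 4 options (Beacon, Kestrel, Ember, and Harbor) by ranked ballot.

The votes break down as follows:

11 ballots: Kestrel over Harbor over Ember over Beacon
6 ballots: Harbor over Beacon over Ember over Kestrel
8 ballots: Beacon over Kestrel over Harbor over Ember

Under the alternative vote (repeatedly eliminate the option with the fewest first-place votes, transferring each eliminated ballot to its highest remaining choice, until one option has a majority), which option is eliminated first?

Ember

Round 1: Kestrel 11, Beacon 8, Harbor 6, Ember 0. Ember has the fewest and is eliminated.
Round 2: Kestrel 11, Beacon 8, Harbor 6. Harbor has the fewest and is eliminated.
Round 3: Beacon 14, Kestrel 11. Beacon has a majority.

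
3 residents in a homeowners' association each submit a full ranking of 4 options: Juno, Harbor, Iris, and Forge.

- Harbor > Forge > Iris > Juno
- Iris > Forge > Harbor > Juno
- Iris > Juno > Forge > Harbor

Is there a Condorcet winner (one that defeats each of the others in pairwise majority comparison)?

Yes

Head-to-head results (3 voters total):
Juno vs Harbor: Harbor wins 2–1.
Juno vs Iris: Iris wins 3–0.
Juno vs Forge: Forge wins 2–1.
Harbor vs Iris: Iris wins 2–1.
Harbor vs Forge: Forge wins 2–1.
Iris vs Forge: Iris wins 2–1.
Iris beats each rival — Juno (3–0), Harbor (2–1), Forge (2–1) — so Iris is the Condorcet winner.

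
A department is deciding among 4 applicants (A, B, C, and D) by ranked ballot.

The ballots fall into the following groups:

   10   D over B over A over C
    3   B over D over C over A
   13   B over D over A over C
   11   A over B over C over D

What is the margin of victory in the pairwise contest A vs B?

15

Ballots ranking A above B: 11.
Ballots ranking B above A: 10+3+13 = 26.
B wins 26–11, a margin of 15.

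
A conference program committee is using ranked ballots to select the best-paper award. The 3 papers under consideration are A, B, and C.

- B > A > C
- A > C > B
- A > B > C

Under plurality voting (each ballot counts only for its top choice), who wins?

A

First-place vote totals:
  A: 2
  B: 1
  C: 0
A has the most first-place votes.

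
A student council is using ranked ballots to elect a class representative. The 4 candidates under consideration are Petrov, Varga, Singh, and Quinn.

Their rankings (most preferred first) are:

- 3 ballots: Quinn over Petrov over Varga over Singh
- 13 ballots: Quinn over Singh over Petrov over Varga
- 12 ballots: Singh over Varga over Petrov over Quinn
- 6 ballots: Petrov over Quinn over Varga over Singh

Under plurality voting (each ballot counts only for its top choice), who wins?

Quinn

First-place vote totals:
  Petrov: 6
  Varga: 0
  Singh: 12
  Quinn: 16
Quinn has the most first-place votes.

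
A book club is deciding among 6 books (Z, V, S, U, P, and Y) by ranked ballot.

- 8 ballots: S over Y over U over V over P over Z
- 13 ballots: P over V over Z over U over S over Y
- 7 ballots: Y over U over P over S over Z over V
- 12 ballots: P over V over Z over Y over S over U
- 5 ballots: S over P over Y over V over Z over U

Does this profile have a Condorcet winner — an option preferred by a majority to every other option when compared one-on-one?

Head-to-head results (45 voters total):
Z vs V: V wins 38–7.
Z vs S: Z wins 25–20.
Z vs U: Z wins 30–15.
Z vs P: P wins 45–0.
Z vs Y: Z wins 25–20.
V vs S: V wins 25–20.
V vs U: V wins 30–15.
V vs P: P wins 37–8.
V vs Y: V wins 25–20.
S vs U: S wins 25–20.
S vs P: P wins 32–13.
S vs Y: S wins 26–19.
U vs P: P wins 30–15.
U vs Y: Y wins 32–13.
P vs Y: P wins 30–15.
P beats each rival — Z (45–0), V (37–8), S (32–13), U (30–15), Y (30–15) — so P is the Condorcet winner.

Yes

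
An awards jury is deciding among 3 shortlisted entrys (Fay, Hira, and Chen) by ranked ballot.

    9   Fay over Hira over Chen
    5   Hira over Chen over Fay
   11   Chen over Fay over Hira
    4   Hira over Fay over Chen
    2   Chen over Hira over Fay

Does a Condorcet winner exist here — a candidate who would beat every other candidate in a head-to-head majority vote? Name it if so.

Head-to-head results (31 voters total):
Fay vs Hira: Fay wins 20–11.
Fay vs Chen: Chen wins 18–13.
Hira vs Chen: Hira wins 18–13.
No candidate beats all others: Fay beats Hira beats Chen beats Fay, a majority cycle.

No Condorcet winner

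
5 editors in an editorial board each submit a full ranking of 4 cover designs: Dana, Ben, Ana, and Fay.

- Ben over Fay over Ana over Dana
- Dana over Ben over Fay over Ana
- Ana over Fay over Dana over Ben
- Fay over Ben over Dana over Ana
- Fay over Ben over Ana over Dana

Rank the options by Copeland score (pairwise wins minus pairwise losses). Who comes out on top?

Pairwise results:
  Dana vs Ben: Ben wins 3–2.
  Dana vs Ana: Ana wins 3–2.
  Dana vs Fay: Fay wins 4–1.
  Ben vs Ana: Ben wins 4–1.
  Ben vs Fay: Fay wins 3–2.
  Ana vs Fay: Fay wins 4–1.
Copeland scores (wins − losses):
  Dana: 0 − 3 = -3
  Ben: 2 − 1 = 1
  Ana: 1 − 2 = -1
  Fay: 3 − 0 = 3
Fay has the best Copeland score.

Fay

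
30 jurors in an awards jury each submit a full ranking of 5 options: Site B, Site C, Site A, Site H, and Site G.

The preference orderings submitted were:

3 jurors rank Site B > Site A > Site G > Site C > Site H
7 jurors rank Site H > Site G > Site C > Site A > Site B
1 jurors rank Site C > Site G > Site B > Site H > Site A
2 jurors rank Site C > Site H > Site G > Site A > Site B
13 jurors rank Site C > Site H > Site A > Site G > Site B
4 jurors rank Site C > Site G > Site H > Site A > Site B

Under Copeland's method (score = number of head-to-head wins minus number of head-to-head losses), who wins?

Pairwise results:
  Site B vs Site C: Site C wins 27–3.
  Site B vs Site A: Site A wins 26–4.
  Site B vs Site H: Site H wins 26–4.
  Site B vs Site G: Site G wins 27–3.
  Site C vs Site A: Site C wins 27–3.
  Site C vs Site H: Site C wins 23–7.
  Site C vs Site G: Site C wins 20–10.
  Site A vs Site H: Site H wins 27–3.
  Site A vs Site G: Site A wins 16–14.
  Site H vs Site G: Site H wins 22–8.
Copeland scores (wins − losses):
  Site B: 0 − 4 = -4
  Site C: 4 − 0 = 4
  Site A: 2 − 2 = 0
  Site H: 3 − 1 = 2
  Site G: 1 − 3 = -2
Site C has the best Copeland score.

Site C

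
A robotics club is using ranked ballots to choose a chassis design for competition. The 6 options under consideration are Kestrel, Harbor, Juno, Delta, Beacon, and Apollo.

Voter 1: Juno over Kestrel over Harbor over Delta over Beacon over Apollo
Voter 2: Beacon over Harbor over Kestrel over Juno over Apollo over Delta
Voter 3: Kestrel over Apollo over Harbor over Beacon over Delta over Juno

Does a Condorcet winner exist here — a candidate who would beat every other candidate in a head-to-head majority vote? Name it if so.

Kestrel

Head-to-head results (3 voters total):
Kestrel vs Harbor: Kestrel wins 2–1.
Kestrel vs Juno: Kestrel wins 2–1.
Kestrel vs Delta: Kestrel wins 3–0.
Kestrel vs Beacon: Kestrel wins 2–1.
Kestrel vs Apollo: Kestrel wins 3–0.
Harbor vs Juno: Harbor wins 2–1.
Harbor vs Delta: Harbor wins 3–0.
Harbor vs Beacon: Harbor wins 2–1.
Harbor vs Apollo: Harbor wins 2–1.
Juno vs Delta: Juno wins 2–1.
Juno vs Beacon: Beacon wins 2–1.
Juno vs Apollo: Juno wins 2–1.
Delta vs Beacon: Beacon wins 2–1.
Delta vs Apollo: Apollo wins 2–1.
Beacon vs Apollo: Beacon wins 2–1.
Kestrel beats each rival — Harbor (2–1), Juno (2–1), Delta (3–0), Beacon (2–1), Apollo (3–0) — so Kestrel is the Condorcet winner.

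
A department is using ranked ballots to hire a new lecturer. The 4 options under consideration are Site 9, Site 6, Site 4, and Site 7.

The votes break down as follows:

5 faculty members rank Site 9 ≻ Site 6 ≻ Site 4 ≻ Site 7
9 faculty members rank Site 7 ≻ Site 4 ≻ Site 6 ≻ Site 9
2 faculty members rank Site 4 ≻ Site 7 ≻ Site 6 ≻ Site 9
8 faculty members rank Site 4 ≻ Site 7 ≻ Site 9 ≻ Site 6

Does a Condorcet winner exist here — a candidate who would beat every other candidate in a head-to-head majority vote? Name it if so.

Site 4

Head-to-head results (24 voters total):
Site 9 vs Site 6: Site 9 wins 13–11.
Site 9 vs Site 4: Site 4 wins 19–5.
Site 9 vs Site 7: Site 7 wins 19–5.
Site 6 vs Site 4: Site 4 wins 19–5.
Site 6 vs Site 7: Site 7 wins 19–5.
Site 4 vs Site 7: Site 4 wins 15–9.
Site 4 beats each rival — Site 9 (19–5), Site 6 (19–5), Site 7 (15–9) — so Site 4 is the Condorcet winner.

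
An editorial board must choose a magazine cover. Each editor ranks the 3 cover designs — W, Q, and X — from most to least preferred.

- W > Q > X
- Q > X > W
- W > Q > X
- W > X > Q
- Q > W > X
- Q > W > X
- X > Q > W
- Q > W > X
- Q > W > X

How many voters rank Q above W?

Ballots ranking Q above W: 6.
Ballots ranking W above Q: 3.
So 6 of 9 voters prefer Q to W.

6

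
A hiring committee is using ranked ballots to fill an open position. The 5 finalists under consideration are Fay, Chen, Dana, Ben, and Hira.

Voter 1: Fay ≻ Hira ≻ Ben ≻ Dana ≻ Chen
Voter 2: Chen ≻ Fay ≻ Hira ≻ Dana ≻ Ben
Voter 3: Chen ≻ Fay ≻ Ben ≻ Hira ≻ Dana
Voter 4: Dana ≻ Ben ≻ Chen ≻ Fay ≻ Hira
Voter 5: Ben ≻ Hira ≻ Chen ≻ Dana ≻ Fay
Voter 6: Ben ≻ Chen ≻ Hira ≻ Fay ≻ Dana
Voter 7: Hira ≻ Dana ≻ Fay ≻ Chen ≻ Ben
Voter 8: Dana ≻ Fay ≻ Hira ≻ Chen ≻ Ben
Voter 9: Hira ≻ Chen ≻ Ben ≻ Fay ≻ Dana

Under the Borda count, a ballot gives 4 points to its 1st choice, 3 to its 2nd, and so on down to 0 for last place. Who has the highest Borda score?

Borda scores:
  Fay: 4 + 3 + 3 + 1 + 0 + 1 + 2 + 3 + 1 = 18
  Chen: 0 + 4 + 4 + 2 + 2 + 3 + 1 + 1 + 3 = 20
  Dana: 1 + 1 + 0 + 4 + 1 + 0 + 3 + 4 + 0 = 14
  Ben: 2 + 0 + 2 + 3 + 4 + 4 + 0 + 0 + 2 = 17
  Hira: 3 + 2 + 1 + 0 + 3 + 2 + 4 + 2 + 4 = 21
Hira has the highest total.

Hira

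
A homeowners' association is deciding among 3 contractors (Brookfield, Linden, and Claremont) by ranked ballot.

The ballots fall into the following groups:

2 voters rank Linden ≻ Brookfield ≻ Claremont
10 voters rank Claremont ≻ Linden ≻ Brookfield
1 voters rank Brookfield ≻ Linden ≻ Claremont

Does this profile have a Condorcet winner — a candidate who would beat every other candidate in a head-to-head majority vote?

Yes

Head-to-head results (13 voters total):
Brookfield vs Linden: Linden wins 12–1.
Brookfield vs Claremont: Claremont wins 10–3.
Linden vs Claremont: Claremont wins 10–3.
Claremont beats each rival — Brookfield (10–3), Linden (10–3) — so Claremont is the Condorcet winner.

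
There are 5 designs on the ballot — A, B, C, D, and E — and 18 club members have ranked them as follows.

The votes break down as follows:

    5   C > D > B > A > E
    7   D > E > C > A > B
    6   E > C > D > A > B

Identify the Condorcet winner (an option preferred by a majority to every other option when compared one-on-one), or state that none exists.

Head-to-head results (18 voters total):
A vs B: A wins 13–5.
A vs C: C wins 18–0.
A vs D: D wins 18–0.
A vs E: E wins 13–5.
B vs C: C wins 18–0.
B vs D: D wins 18–0.
B vs E: E wins 13–5.
C vs D: C wins 11–7.
C vs E: E wins 13–5.
D vs E: D wins 12–6.
No candidate beats all others: C beats D beats E beats C, a majority cycle.

No Condorcet winner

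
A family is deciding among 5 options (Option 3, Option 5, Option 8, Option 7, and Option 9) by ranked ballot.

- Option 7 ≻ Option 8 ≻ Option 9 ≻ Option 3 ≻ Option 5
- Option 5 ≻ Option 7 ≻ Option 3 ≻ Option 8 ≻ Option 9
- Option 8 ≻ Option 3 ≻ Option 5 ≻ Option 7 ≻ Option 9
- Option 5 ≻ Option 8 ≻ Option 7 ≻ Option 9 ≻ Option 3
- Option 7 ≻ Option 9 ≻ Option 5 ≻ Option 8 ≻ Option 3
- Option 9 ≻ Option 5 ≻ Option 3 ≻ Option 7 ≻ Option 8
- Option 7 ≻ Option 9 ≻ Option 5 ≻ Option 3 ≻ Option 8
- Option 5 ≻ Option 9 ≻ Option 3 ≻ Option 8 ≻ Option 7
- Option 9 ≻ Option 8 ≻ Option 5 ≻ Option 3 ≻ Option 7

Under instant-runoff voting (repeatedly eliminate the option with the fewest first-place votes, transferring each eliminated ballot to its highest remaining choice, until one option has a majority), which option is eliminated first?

Option 3

Round 1: Option 5 3, Option 7 3, Option 9 2, Option 8 1, Option 3 0. Option 3 has the fewest and is eliminated.
Round 2: Option 5 3, Option 7 3, Option 9 2, Option 8 1. Option 8 has the fewest and is eliminated.
Round 3: Option 5 4, Option 7 3, Option 9 2. Option 9 has the fewest and is eliminated.
Round 4: Option 5 6, Option 7 3. Option 5 has a majority.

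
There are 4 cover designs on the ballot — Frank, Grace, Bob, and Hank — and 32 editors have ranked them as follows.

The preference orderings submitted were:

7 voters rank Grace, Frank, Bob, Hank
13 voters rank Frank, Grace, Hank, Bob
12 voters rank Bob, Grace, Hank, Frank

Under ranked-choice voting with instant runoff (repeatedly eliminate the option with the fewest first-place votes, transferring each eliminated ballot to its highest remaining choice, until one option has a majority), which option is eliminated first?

Round 1: Frank 13, Bob 12, Grace 7, Hank 0. Hank has the fewest and is eliminated.
Round 2: Frank 13, Bob 12, Grace 7. Grace has the fewest and is eliminated.
Round 3: Frank 20, Bob 12. Frank has a majority.

Hank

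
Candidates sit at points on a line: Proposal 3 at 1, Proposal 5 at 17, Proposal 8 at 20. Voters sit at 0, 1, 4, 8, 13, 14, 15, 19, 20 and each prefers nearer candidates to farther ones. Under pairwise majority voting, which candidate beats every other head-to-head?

With single-peaked preferences on a line, the Condorcet winner is the candidate closest to the median voter.
The median voter (position 13) is closest to Proposal 5 at 17.
Check: Proposal 5 vs Proposal 8 — voters closer to Proposal 5: 7 of 9.

Proposal 5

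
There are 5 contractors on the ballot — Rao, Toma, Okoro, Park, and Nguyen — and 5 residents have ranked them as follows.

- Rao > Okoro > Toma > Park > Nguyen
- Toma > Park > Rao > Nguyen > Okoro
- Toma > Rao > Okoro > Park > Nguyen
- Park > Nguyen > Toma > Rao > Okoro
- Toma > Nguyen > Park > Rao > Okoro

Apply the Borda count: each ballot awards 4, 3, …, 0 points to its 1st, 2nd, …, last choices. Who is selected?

Borda scores:
  Rao: 4 + 2 + 3 + 1 + 1 = 11
  Toma: 2 + 4 + 4 + 2 + 4 = 16
  Okoro: 3 + 0 + 2 + 0 + 0 = 5
  Park: 1 + 3 + 1 + 4 + 2 = 11
  Nguyen: 0 + 1 + 0 + 3 + 3 = 7
Toma has the highest total.

Toma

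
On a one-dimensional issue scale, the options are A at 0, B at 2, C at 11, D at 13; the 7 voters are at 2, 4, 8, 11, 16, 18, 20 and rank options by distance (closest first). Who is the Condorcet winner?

With single-peaked preferences on a line, the Condorcet winner is the candidate closest to the median voter.
The median voter (position 11) is closest to C at 11.
Check: C vs B — voters closer to C: 5 of 7.

C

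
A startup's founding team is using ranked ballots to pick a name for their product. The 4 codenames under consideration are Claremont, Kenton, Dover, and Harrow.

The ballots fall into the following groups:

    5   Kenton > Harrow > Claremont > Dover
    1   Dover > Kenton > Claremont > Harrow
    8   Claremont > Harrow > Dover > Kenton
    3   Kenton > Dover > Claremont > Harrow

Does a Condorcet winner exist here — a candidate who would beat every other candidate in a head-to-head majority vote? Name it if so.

None — there is no Condorcet winner

Head-to-head results (17 voters total):
Claremont vs Kenton: Kenton wins 9–8.
Claremont vs Dover: Claremont wins 13–4.
Claremont vs Harrow: Claremont wins 12–5.
Kenton vs Dover: Dover wins 9–8.
Kenton vs Harrow: Kenton wins 9–8.
Dover vs Harrow: Harrow wins 13–4.
No candidate beats all others: Claremont beats Dover beats Kenton beats Claremont, a majority cycle.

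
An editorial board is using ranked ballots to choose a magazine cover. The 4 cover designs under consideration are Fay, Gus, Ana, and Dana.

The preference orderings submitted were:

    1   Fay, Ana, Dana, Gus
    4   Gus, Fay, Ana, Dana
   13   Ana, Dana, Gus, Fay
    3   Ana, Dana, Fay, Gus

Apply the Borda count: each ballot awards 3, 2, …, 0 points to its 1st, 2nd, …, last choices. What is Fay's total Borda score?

Borda scores:
  Fay: 3 + 4·2 + 13·0 + 3·1 = 14
  Gus: 0 + 4·3 + 13·1 + 3·0 = 25
  Ana: 2 + 4·1 + 13·3 + 3·3 = 54
  Dana: 1 + 4·0 + 13·2 + 3·2 = 33

14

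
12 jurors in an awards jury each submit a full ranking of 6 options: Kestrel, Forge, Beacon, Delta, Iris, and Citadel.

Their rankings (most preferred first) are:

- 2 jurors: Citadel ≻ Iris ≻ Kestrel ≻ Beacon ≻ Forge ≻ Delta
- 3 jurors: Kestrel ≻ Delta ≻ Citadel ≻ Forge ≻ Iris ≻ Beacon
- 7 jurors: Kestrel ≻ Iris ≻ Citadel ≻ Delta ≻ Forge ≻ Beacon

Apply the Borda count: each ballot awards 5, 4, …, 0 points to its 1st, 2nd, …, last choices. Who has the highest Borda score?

Borda scores:
  Kestrel: 2·3 + 3·5 + 7·5 = 56
  Forge: 2·1 + 3·2 + 7·1 = 15
  Beacon: 2·2 + 3·0 + 7·0 = 4
  Delta: 2·0 + 3·4 + 7·2 = 26
  Iris: 2·4 + 3·1 + 7·4 = 39
  Citadel: 2·5 + 3·3 + 7·3 = 40
Kestrel has the highest total.

Kestrel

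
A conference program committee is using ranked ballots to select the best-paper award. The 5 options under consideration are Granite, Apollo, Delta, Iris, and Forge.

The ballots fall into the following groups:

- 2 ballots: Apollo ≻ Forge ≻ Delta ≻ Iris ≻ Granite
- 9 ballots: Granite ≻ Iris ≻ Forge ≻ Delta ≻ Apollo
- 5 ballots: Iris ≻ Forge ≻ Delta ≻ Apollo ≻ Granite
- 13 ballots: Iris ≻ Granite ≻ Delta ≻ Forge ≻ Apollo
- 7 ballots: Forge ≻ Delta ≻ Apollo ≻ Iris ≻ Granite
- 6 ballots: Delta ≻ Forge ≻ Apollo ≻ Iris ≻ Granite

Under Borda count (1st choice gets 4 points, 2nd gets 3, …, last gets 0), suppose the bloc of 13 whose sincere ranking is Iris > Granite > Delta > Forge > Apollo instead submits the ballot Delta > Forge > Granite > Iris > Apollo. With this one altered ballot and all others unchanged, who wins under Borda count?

Forge

Borda totals with the altered ballot: Granite 62, Apollo 39, Delta 120, Iris 75, Forge 124.
The switch changes the winner from Iris to Forge.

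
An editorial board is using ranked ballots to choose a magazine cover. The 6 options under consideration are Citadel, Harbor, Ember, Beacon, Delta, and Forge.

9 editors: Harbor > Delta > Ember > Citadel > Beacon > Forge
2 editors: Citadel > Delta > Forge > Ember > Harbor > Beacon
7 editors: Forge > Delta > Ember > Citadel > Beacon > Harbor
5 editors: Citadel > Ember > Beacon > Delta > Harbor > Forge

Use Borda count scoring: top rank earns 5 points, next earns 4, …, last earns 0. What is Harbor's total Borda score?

52

Borda scores:
  Citadel: 9·2 + 2·5 + 7·2 + 5·5 = 67
  Harbor: 9·5 + 2·1 + 7·0 + 5·1 = 52
  Ember: 9·3 + 2·2 + 7·3 + 5·4 = 72
  Beacon: 9·1 + 2·0 + 7·1 + 5·3 = 31
  Delta: 9·4 + 2·4 + 7·4 + 5·2 = 82
  Forge: 9·0 + 2·3 + 7·5 + 5·0 = 41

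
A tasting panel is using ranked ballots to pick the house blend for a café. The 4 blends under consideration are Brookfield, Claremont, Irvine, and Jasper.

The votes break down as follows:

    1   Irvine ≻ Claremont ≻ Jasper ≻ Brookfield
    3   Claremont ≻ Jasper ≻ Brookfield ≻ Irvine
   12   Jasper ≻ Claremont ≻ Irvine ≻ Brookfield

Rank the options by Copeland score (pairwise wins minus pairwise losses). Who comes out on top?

Jasper

Pairwise results:
  Brookfield vs Claremont: Claremont wins 16–0.
  Brookfield vs Irvine: Irvine wins 13–3.
  Brookfield vs Jasper: Jasper wins 16–0.
  Claremont vs Irvine: Claremont wins 15–1.
  Claremont vs Jasper: Jasper wins 12–4.
  Irvine vs Jasper: Jasper wins 15–1.
Copeland scores (wins − losses):
  Brookfield: 0 − 3 = -3
  Claremont: 2 − 1 = 1
  Irvine: 1 − 2 = -1
  Jasper: 3 − 0 = 3
Jasper has the best Copeland score.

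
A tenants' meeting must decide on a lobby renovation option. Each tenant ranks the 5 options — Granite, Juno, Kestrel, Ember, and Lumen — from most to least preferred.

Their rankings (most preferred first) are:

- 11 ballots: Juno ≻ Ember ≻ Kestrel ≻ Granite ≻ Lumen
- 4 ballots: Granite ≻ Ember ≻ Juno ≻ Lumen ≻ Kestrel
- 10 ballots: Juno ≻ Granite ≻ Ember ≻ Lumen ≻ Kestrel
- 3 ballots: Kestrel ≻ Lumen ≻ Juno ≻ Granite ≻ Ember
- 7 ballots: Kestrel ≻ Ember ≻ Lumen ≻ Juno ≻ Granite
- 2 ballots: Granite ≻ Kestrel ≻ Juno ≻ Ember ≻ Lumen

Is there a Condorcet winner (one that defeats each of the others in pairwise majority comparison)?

Yes

Head-to-head results (37 voters total):
Granite vs Juno: Juno wins 31–6.
Granite vs Kestrel: Kestrel wins 21–16.
Granite vs Ember: Granite wins 19–18.
Granite vs Lumen: Granite wins 27–10.
Juno vs Kestrel: Juno wins 25–12.
Juno vs Ember: Juno wins 26–11.
Juno vs Lumen: Juno wins 27–10.
Kestrel vs Ember: Ember wins 25–12.
Kestrel vs Lumen: Kestrel wins 23–14.
Ember vs Lumen: Ember wins 34–3.
Juno beats each rival — Granite (31–6), Kestrel (25–12), Ember (26–11), Lumen (27–10) — so Juno is the Condorcet winner.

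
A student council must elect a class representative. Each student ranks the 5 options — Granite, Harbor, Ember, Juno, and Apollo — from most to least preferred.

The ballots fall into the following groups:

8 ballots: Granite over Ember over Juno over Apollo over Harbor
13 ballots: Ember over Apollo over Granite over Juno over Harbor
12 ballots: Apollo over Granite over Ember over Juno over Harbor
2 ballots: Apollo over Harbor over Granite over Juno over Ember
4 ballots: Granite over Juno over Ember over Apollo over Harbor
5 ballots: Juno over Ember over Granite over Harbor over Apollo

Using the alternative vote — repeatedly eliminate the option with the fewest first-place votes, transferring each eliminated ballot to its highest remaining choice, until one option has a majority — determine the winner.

Ember

Round 1: Apollo 14, Ember 13, Granite 12, Juno 5, Harbor 0. Harbor has the fewest and is eliminated.
Round 2: Apollo 14, Ember 13, Granite 12, Juno 5. Juno has the fewest and is eliminated.
Round 3: Ember 18, Apollo 14, Granite 12. Granite has the fewest and is eliminated.
Round 4: Ember 30, Apollo 14. Ember has a majority.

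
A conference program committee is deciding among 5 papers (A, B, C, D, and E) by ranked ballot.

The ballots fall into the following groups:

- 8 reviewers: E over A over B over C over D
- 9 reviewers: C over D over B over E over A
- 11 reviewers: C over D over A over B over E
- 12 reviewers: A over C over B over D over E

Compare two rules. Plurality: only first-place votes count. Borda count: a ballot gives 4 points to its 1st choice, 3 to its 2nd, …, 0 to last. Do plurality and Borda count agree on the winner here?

Yes

Plurality first-place counts: A 12, B 0, C 20, D 0, E 8 → C.
Borda totals: A 94, B 69, C 124, D 72, E 41 → C.
The two rules agree on C.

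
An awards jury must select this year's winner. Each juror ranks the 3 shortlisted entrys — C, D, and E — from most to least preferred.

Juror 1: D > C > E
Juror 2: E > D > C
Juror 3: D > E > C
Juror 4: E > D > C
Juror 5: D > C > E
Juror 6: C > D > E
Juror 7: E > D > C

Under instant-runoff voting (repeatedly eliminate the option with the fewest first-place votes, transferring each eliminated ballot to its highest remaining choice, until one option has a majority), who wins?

D

Round 1: D 3, E 3, C 1. C has the fewest and is eliminated.
Round 2: D 4, E 3. D has a majority.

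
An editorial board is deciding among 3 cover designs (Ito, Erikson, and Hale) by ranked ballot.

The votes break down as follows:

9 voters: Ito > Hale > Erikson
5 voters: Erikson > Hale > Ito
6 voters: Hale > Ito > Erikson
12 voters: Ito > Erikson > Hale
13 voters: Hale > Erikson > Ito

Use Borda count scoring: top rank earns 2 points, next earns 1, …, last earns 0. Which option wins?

Hale

Borda scores:
  Ito: 9·2 + 5·0 + 6·1 + 12·2 + 13·0 = 48
  Erikson: 9·0 + 5·2 + 6·0 + 12·1 + 13·1 = 35
  Hale: 9·1 + 5·1 + 6·2 + 12·0 + 13·2 = 52
Hale has the highest total.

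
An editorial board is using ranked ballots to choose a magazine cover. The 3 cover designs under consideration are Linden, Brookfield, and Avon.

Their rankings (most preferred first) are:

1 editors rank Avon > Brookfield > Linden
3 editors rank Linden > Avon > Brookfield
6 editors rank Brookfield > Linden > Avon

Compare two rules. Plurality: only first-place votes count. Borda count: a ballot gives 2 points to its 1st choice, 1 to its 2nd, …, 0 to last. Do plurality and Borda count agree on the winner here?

Plurality first-place counts: Linden 3, Brookfield 6, Avon 1 → Brookfield.
Borda totals: Linden 12, Brookfield 13, Avon 5 → Brookfield.
The two rules agree on Brookfield.

Yes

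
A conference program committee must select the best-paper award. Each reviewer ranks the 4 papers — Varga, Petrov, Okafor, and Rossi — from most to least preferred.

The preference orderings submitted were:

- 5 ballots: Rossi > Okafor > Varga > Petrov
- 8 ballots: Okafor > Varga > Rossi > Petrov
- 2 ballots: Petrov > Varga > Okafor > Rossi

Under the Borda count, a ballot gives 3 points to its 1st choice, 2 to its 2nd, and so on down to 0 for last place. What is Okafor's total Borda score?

Borda scores:
  Varga: 5·1 + 8·2 + 2·2 = 25
  Petrov: 5·0 + 8·0 + 2·3 = 6
  Okafor: 5·2 + 8·3 + 2·1 = 36
  Rossi: 5·3 + 8·1 + 2·0 = 23

36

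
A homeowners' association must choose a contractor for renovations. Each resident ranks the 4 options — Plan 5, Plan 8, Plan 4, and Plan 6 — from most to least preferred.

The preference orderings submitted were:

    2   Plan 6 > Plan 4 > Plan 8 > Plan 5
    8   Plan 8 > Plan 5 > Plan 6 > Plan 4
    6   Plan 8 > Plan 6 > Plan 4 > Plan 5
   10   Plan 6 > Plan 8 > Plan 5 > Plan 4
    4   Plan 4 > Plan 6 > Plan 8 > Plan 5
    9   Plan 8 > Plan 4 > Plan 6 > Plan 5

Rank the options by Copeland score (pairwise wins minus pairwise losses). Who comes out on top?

Plan 8

Pairwise results:
  Plan 5 vs Plan 8: Plan 8 wins 39–0.
  Plan 5 vs Plan 4: Plan 4 wins 21–18.
  Plan 5 vs Plan 6: Plan 6 wins 31–8.
  Plan 8 vs Plan 4: Plan 8 wins 33–6.
  Plan 8 vs Plan 6: Plan 8 wins 23–16.
  Plan 4 vs Plan 6: Plan 6 wins 26–13.
Copeland scores (wins − losses):
  Plan 5: 0 − 3 = -3
  Plan 8: 3 − 0 = 3
  Plan 4: 1 − 2 = -1
  Plan 6: 2 − 1 = 1
Plan 8 has the best Copeland score.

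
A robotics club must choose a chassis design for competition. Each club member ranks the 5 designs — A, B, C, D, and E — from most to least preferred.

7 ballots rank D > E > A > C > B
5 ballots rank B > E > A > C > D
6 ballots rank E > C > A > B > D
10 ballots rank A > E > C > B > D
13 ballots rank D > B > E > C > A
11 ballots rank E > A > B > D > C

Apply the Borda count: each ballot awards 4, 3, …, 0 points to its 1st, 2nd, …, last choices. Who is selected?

Borda scores:
  A: 7·2 + 5·2 + 6·2 + 10·4 + 13·0 + 11·3 = 109
  B: 7·0 + 5·4 + 6·1 + 10·1 + 13·3 + 11·2 = 97
  C: 7·1 + 5·1 + 6·3 + 10·2 + 13·1 + 11·0 = 63
  D: 7·4 + 5·0 + 6·0 + 10·0 + 13·4 + 11·1 = 91
  E: 7·3 + 5·3 + 6·4 + 10·3 + 13·2 + 11·4 = 160
E has the highest total.

E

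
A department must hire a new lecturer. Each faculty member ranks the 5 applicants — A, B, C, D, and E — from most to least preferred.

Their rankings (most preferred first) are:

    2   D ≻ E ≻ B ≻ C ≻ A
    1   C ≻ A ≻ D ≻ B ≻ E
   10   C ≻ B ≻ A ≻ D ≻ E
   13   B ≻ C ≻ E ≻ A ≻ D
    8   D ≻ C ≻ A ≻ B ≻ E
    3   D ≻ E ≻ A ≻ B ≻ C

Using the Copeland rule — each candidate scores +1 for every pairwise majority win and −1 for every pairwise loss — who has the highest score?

C

Pairwise results:
  A vs B: B wins 25–12.
  A vs C: C wins 34–3.
  A vs D: A wins 24–13.
  A vs E: A wins 19–18.
  B vs C: C wins 19–18.
  B vs D: B wins 23–14.
  B vs E: B wins 32–5.
  C vs D: C wins 24–13.
  C vs E: C wins 32–5.
  D vs E: D wins 24–13.
Copeland scores (wins − losses):
  A: 2 − 2 = 0
  B: 3 − 1 = 2
  C: 4 − 0 = 4
  D: 1 − 3 = -2
  E: 0 − 4 = -4
C has the best Copeland score.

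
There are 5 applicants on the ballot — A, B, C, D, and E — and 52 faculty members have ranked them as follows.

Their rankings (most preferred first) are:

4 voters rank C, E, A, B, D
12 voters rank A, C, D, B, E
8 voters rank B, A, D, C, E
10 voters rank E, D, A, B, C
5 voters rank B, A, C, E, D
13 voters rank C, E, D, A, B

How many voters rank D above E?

20

Ballots ranking D above E: 12+8 = 20.
Ballots ranking E above D: 4+10+5+13 = 32.
So 20 of 52 voters prefer D to E.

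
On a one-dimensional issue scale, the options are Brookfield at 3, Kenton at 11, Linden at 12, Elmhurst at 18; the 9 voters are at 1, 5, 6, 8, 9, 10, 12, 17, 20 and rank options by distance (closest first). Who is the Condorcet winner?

Kenton

With single-peaked preferences on a line, the Condorcet winner is the candidate closest to the median voter.
The median voter (position 9) is closest to Kenton at 11.
Check: Kenton vs Elmhurst — voters closer to Kenton: 7 of 9.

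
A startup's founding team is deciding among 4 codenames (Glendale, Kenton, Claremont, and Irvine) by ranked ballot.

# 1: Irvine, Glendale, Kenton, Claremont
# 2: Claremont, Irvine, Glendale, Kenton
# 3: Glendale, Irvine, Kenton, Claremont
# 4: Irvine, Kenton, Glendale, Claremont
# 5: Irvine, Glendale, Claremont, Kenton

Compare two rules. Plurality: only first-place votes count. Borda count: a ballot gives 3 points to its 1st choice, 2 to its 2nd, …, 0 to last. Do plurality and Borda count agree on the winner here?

Plurality first-place counts: Glendale 1, Kenton 0, Claremont 1, Irvine 3 → Irvine.
Borda totals: Glendale 9, Kenton 4, Claremont 4, Irvine 13 → Irvine.
The two rules agree on Irvine.

Yes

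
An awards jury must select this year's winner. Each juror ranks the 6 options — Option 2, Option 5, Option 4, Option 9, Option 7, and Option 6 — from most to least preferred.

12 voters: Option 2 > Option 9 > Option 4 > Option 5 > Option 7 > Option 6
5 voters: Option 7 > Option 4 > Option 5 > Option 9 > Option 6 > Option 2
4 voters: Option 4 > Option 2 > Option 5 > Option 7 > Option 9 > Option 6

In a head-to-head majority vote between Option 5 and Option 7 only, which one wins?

Option 5

Ballots ranking Option 5 above Option 7: 12+4 = 16.
Ballots ranking Option 7 above Option 5: 5.
Option 5 wins the head-to-head, 16–5.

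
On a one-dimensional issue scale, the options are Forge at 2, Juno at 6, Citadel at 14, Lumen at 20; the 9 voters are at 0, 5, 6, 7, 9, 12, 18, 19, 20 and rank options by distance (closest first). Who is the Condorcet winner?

Juno

With single-peaked preferences on a line, the Condorcet winner is the candidate closest to the median voter.
The median voter (position 9) is closest to Juno at 6.
Check: Juno vs Citadel — voters closer to Juno: 5 of 9.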